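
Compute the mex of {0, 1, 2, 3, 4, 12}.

The values 0, 1, 2, 3, 4 are all present; 5 is the first non-negative integer missing from the set.

5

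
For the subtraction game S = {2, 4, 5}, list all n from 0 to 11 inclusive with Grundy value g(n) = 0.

0, 1, 7, 8

Build the Grundy sequence with g(k) = mex{g(k−s) : s ∈ {2, 4, 5}, s ≤ k}:
k:     0  1  2  3  4  5  6  7  8  9 10 11
g(k):  0  0  1  1  2  2  3  0  0  1  1  2
The P-positions (g = 0) in 0..11 are 0, 1, 7, 8.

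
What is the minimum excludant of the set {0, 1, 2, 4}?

The values 0, 1, 2 are all present; 3 is the first non-negative integer missing from the set.

3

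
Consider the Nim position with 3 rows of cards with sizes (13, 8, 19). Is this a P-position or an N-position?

N-position

Compute the nim-sum pairwise:
13 XOR 8 = 5
5 XOR 19 = 22
The nim-sum is 22 ≠ 0, so this is an N-position: the player to move can win.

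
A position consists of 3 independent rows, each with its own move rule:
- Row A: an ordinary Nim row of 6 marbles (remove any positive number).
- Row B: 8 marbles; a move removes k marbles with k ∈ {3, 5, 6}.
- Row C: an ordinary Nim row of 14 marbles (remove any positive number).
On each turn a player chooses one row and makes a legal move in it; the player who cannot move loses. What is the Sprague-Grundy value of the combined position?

10

Row A is a plain Nim row of size 6, so its Grundy value is 6.
Build the Grundy sequence for row B with g(k) = mex{g(k−s) : s ∈ {3, 5, 6}, s ≤ k}:
g(0) = mex{} = 0
g(1) = mex{} = 0
g(2) = mex{} = 0
g(3) = mex{0} = 1
g(4) = mex{0} = 1
g(5) = mex{0} = 1
g(6) = mex{0,1} = 2
g(7) = mex{0,1} = 2
g(8) = mex{0,1} = 2
So g(8) = 2.
Row C is a plain Nim row of size 14, so its Grundy value is 14.
By the Sprague-Grundy theorem, the Grundy value of a sum of independent games is the XOR of the component values.
Combined value = 6 XOR 2 XOR 14 = 10.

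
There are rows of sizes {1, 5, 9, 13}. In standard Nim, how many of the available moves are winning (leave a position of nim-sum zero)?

0

Nim-sum: 1 XOR 5 XOR 9 XOR 13 = 0.
The nim-sum is already 0, so every move leaves a nonzero nim-sum — there are no winning moves.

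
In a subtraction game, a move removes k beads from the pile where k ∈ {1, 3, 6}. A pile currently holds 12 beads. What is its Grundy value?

1

Build the Grundy sequence with g(k) = mex{g(k−s) : s ∈ {1, 3, 6}, s ≤ k}:
k:     0  1  2  3  4  5  6  7  8  9 10 11 12
g(k):  0  1  0  1  0  1  2  3  2  0  1  0  1
So g(12) = 1.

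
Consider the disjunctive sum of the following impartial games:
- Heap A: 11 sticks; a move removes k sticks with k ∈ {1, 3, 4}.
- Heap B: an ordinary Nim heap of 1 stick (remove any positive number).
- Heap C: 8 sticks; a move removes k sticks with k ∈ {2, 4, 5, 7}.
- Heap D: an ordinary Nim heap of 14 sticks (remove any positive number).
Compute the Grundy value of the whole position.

Build the Grundy sequence for heap A with g(k) = mex{g(k−s) : s ∈ {1, 3, 4}, s ≤ k}:
k:     0  1  2  3  4  5  6  7  8  9 10 11
g(k):  0  1  0  1  2  3  2  0  1  0  1  2
So g(11) = 2.
Heap B is a plain Nim heap of size 1, so its Grundy value is 1.
Grundy values for heap C (subtraction set {2, 4, 5, 7}):
k:     0  1  2  3  4  5  6  7  8
g(k):  0  0  1  1  2  2  3  3  4
So g(8) = 4.
Heap D is a plain Nim heap of size 14, so its Grundy value is 14.
The value of a disjunctive sum is the nim-sum of the parts.
Combined value = 2 ⊕ 1 ⊕ 4 ⊕ 14 = 9.

9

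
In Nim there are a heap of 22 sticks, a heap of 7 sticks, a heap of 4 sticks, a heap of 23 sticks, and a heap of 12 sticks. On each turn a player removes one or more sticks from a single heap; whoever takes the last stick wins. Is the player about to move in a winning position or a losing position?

Compute the nim-sum pairwise:
22 ^ 7 = 17
17 ^ 4 = 21
21 ^ 23 = 2
2 ^ 12 = 14
The nim-sum is 14 ≠ 0, so this is an N-position: the player to move can win.

Winning position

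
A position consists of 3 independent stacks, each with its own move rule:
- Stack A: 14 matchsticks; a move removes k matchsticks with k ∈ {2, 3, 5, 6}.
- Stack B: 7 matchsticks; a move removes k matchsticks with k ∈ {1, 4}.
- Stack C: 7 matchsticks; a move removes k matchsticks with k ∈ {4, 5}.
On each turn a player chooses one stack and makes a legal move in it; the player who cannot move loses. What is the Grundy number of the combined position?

2

Build the Grundy sequence for stack A with g(k) = mex{g(k−s) : s ∈ {2, 3, 5, 6}, s ≤ k}:
g(0) = mex{} = 0
g(1) = mex{} = 0
g(2) = mex{0} = 1
g(3) = mex{0} = 1
g(4) = mex{0,1} = 2
g(5) = mex{0,1} = 2
g(6) = mex{0,1,2} = 3
g(7) = mex{0,1,2} = 3
g(8) = mex{1,2,3} = 0
g(9) = mex{1,2,3} = 0
g(10) = mex{0,2,3} = 1
g(11) = mex{0,2,3} = 1
g(12) = mex{0,1,3} = 2
g(13) = mex{0,1,3} = 2
g(14) = mex{0,1,2} = 3
So g(14) = 3.
Build the Grundy sequence for stack B with g(k) = mex{g(k−s) : s ∈ {1, 4}, s ≤ k}:
g(0) = mex{} = 0
g(1) = mex{0} = 1
g(2) = mex{1} = 0
g(3) = mex{0} = 1
g(4) = mex{0,1} = 2
g(5) = mex{1,2} = 0
g(6) = mex{0} = 1
g(7) = mex{1} = 0
So g(7) = 0.
For stack C, compute g(0), g(1), … with moves {4, 5}:
g(0) = mex{} = 0
g(1) = mex{} = 0
g(2) = mex{} = 0
g(3) = mex{} = 0
g(4) = mex{0} = 1
g(5) = mex{0} = 1
g(6) = mex{0} = 1
g(7) = mex{0} = 1
So g(7) = 1.
The value of a disjunctive sum is the nim-sum of the parts.
Combined value = 3 ⊕ 0 ⊕ 1 = 2.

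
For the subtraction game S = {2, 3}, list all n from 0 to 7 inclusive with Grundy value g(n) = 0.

0, 1, 5, 6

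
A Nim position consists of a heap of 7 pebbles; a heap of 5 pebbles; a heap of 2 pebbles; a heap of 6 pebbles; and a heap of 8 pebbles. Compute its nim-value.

Compute the nim-sum pairwise:
7 ⊕ 5 = 2
2 ⊕ 2 = 0
0 ⊕ 6 = 6
6 ⊕ 8 = 14

14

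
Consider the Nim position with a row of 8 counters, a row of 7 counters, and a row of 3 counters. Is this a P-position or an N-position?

N-position

In binary:
  1000  (8)
  0111  (7)
  0011  (3)
  ----
  1100  (12)
The nim-sum is 12 ≠ 0, so this is an N-position: the player to move can win.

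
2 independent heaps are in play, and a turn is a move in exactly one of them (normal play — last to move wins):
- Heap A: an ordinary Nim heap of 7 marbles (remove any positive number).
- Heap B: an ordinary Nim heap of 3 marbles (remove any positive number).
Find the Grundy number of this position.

Heap A is a plain Nim heap of size 7, so its Grundy value is 7.
Heap B is a plain Nim heap of size 3, so its Grundy value is 3.
By the Sprague-Grundy theorem, the Grundy value of a sum of independent games is the XOR of the component values.
Combined value = 7 XOR 3 = 4.

4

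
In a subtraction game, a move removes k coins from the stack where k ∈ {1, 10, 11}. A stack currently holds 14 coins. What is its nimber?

Build the Grundy sequence with g(k) = mex{g(k−s) : s ∈ {1, 10, 11}, s ≤ k}:
g(0) = mex{} = 0
g(1) = mex{0} = 1
g(2) = mex{1} = 0
g(3) = mex{0} = 1
g(4) = mex{1} = 0
g(5) = mex{0} = 1
g(6) = mex{1} = 0
g(7) = mex{0} = 1
g(8) = mex{1} = 0
g(9) = mex{0} = 1
g(10) = mex{0,1} = 2
g(11) = mex{0,1,2} = 3
g(12) = mex{0,1,3} = 2
g(13) = mex{0,1,2} = 3
g(14) = mex{0,1,3} = 2
So g(14) = 2.

2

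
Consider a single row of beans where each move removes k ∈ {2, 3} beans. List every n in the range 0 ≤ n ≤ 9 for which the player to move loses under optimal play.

Build the Grundy sequence with g(k) = mex{g(k−s) : s ∈ {2, 3}, s ≤ k}:
g(0) = mex{} = 0
g(1) = mex{} = 0
g(2) = mex{0} = 1
g(3) = mex{0} = 1
g(4) = mex{0,1} = 2
g(5) = mex{1} = 0
g(6) = mex{1,2} = 0
g(7) = mex{0,2} = 1
g(8) = mex{0} = 1
g(9) = mex{0,1} = 2
The P-positions (g = 0) in 0..9 are 0, 1, 5, 6.

0, 1, 5, 6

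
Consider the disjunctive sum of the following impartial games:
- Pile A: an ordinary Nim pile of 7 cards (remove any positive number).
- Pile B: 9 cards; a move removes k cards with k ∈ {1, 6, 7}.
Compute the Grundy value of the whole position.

4

Pile A is a plain Nim pile of size 7, so its Grundy value is 7.
Build the Grundy sequence for pile B with g(k) = mex{g(k−s) : s ∈ {1, 6, 7}, s ≤ k}:
k:     0  1  2  3  4  5  6  7  8  9
g(k):  0  1  0  1  0  1  2  3  2  3
So g(9) = 3.
The value of a disjunctive sum is the nim-sum of the parts.
Combined value = 7 XOR 3 = 4.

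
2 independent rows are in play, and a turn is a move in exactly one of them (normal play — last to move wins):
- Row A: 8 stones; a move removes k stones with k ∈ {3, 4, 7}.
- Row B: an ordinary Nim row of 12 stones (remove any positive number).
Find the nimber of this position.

14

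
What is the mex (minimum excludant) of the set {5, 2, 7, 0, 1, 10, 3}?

4

The values 0, 1, 2, 3 are all present; 4 is the first non-negative integer missing from the set.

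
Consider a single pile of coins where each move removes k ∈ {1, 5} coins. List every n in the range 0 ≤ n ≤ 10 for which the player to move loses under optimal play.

0, 2, 4, 6, 8, 10

Grundy values for subtraction set {1, 5}:
k:     0  1  2  3  4  5  6  7  8  9 10
g(k):  0  1  0  1  0  1  0  1  0  1  0
The P-positions (g = 0) in 0..10 are 0, 2, 4, 6, 8, 10.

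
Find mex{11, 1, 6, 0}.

2

The values 0, 1 are all present; 2 is the first non-negative integer missing from the set.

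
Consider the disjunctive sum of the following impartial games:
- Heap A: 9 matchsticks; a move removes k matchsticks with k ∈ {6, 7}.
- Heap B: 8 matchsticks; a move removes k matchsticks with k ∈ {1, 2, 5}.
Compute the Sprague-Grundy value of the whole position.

Grundy values for heap A (subtraction set {6, 7}):
g(0) = mex{} = 0
g(1) = mex{} = 0
g(2) = mex{} = 0
g(3) = mex{} = 0
g(4) = mex{} = 0
g(5) = mex{} = 0
g(6) = mex{0} = 1
g(7) = mex{0} = 1
g(8) = mex{0} = 1
g(9) = mex{0} = 1
So g(9) = 1.
Build the Grundy sequence for heap B with g(k) = mex{g(k−s) : s ∈ {1, 2, 5}, s ≤ k}:
g(0) = mex{} = 0
g(1) = mex{0} = 1
g(2) = mex{0,1} = 2
g(3) = mex{1,2} = 0
g(4) = mex{0,2} = 1
g(5) = mex{0,1} = 2
g(6) = mex{1,2} = 0
g(7) = mex{0,2} = 1
g(8) = mex{0,1} = 2
So g(8) = 2.
By the Sprague-Grundy theorem, the Grundy value of a sum of independent games is the XOR of the component values.
Combined value = 1 XOR 2 = 3.

3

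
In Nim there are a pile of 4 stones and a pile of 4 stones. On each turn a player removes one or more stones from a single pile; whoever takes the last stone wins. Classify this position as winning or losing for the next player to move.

Write each in binary and XOR column by column:
  100  (4)
  100  (4)
  ---
  000  (0)
The nim-sum is 0, so this is a P-position: the player to move is in a losing position under optimal play.

Losing position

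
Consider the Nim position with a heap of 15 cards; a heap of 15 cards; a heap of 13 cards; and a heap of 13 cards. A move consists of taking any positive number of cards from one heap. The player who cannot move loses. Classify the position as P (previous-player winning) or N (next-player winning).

P-position

Bitwise XOR of the heap sizes:
  1111  (15)
  1111  (15)
  1101  (13)
  1101  (13)
  ----
  0000  (0)
The nim-sum is 0, so this is a P-position: the player to move is in a losing position under optimal play.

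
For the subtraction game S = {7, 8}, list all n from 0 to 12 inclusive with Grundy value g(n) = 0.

0, 1, 2, 3, 4, 5, 6

Build the Grundy sequence with g(k) = mex{g(k−s) : s ∈ {7, 8}, s ≤ k}:
k:     0  1  2  3  4  5  6  7  8  9 10 11 12
g(k):  0  0  0  0  0  0  0  1  1  1  1  1  1
The P-positions (g = 0) in 0..12 are 0, 1, 2, 3, 4, 5, 6.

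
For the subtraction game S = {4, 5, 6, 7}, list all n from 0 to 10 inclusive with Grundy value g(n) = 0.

0, 1, 2, 3

Compute g(0), g(1), … for moves {4, 5, 6, 7}:
k:     0  1  2  3  4  5  6  7  8  9 10
g(k):  0  0  0  0  1  1  1  1  2  2  2
The P-positions (g = 0) in 0..10 are 0, 1, 2, 3.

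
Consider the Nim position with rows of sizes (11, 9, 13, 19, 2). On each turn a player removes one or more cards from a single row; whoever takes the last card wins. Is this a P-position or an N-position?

Write each in binary and XOR column by column:
  01011  (11)
  01001  (9)
  01101  (13)
  10011  (19)
  00010  (2)
  -----
  11110  (30)
The nim-sum is 30 ≠ 0, so this is an N-position: the player to move can win.

N-position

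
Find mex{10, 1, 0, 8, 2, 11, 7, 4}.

The values 0, 1, 2 are all present; 3 is the first non-negative integer missing from the set.

3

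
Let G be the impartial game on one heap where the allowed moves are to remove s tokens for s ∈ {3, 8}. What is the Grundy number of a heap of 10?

1

Compute g(0), g(1), … for moves {3, 8}:
g(0) = mex{} = 0
g(1) = mex{} = 0
g(2) = mex{} = 0
g(3) = mex{0} = 1
g(4) = mex{0} = 1
g(5) = mex{0} = 1
g(6) = mex{1} = 0
g(7) = mex{1} = 0
g(8) = mex{0,1} = 2
g(9) = mex{0} = 1
g(10) = mex{0} = 1
So g(10) = 1.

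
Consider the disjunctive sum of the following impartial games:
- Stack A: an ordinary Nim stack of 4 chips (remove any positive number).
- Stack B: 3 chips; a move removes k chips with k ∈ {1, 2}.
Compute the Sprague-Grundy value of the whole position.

4

Stack A is a plain Nim stack of size 4, so its Grundy value is 4.
Grundy values for stack B (subtraction set {1, 2}):
k:     0  1  2  3
g(k):  0  1  2  0
So g(3) = 0.
The value of a disjunctive sum is the nim-sum of the parts.
Combined value = 4 ⊕ 0 = 4.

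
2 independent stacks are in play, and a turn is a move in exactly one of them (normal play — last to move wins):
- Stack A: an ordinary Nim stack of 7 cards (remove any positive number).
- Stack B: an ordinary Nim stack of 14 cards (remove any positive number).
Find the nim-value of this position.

Stack A is a plain Nim stack of size 7, so its Grundy value is 7.
Stack B is a plain Nim stack of size 14, so its Grundy value is 14.
The value of a disjunctive sum is the nim-sum of the parts.
Combined value = 7 ⊕ 14 = 9.

9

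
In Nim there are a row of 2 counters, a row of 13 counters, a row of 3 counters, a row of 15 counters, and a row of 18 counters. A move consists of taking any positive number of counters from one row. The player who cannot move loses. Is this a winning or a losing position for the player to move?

In binary:
  00010  (2)
  01101  (13)
  00011  (3)
  01111  (15)
  10010  (18)
  -----
  10001  (17)
The nim-sum is 17 ≠ 0, so this is an N-position: the player to move can win.

Winning position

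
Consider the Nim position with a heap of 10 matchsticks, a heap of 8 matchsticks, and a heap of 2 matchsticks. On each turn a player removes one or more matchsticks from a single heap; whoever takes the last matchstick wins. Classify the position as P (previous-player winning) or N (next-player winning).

Compute the nim-sum pairwise:
10 ⊕ 8 = 2
2 ⊕ 2 = 0
The nim-sum is 0, so this is a P-position: the player to move is in a losing position under optimal play.

P-position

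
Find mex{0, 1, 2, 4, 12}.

3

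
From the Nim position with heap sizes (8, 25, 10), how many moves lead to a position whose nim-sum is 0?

1

Nim-sum: 8 XOR 25 XOR 10 = 27.
The overall nim-sum is X = 27. A heap of size p has a winning move iff p XOR X < p (reduce it to p XOR X).
  8: 8 XOR 27 = 19 ≥ 8 — no move.
  25: 25 XOR 27 = 2 < 25 — winning move (to 2).
  10: 10 XOR 27 = 17 ≥ 10 — no move.
That gives 1 winning move.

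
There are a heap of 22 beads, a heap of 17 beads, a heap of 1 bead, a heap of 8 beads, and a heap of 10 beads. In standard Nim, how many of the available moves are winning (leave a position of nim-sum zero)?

1

Compute the nim-sum pairwise:
22 ^ 17 = 7
7 ^ 1 = 6
6 ^ 8 = 14
14 ^ 10 = 4
The overall nim-sum is X = 4. A heap of size p has a winning move iff p XOR X < p (reduce it to p XOR X).
  22: 22 XOR 4 = 18 < 22 — winning move (to 18).
  17: 17 XOR 4 = 21 ≥ 17 — no move.
  1: 1 XOR 4 = 5 ≥ 1 — no move.
  8: 8 XOR 4 = 12 ≥ 8 — no move.
  10: 10 XOR 4 = 14 ≥ 10 — no move.
That gives 1 winning move.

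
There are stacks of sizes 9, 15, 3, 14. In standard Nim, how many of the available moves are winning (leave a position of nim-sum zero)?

3

Compute the nim-sum pairwise:
9 ^ 15 = 6
6 ^ 3 = 5
5 ^ 14 = 11
The overall nim-sum is X = 11. A stack of size p has a winning move iff p XOR X < p (reduce it to p XOR X).
  9: 9 XOR 11 = 2 < 9 — winning move (to 2).
  15: 15 XOR 11 = 4 < 15 — winning move (to 4).
  3: 3 XOR 11 = 8 ≥ 3 — no move.
  14: 14 XOR 11 = 5 < 14 — winning move (to 5).
That gives 3 winning moves.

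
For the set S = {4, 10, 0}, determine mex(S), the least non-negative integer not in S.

1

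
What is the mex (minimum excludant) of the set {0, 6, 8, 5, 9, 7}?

1

0 is in the set but 1 is not, so the mex is 1.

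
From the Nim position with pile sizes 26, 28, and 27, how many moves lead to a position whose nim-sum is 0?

3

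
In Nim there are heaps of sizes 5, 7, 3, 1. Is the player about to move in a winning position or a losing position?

Nim-sum: 5 ⊕ 7 ⊕ 3 ⊕ 1 = 0.
The nim-sum is 0, so this is a P-position: the player to move is in a losing position under optimal play.

Losing position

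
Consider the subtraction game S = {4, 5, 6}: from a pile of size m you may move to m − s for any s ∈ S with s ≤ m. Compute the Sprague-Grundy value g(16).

1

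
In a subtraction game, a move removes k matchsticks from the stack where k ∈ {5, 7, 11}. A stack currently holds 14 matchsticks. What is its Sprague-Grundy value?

Grundy values for subtraction set {5, 7, 11}:
g(0) = mex{} = 0
g(1) = mex{} = 0
g(2) = mex{} = 0
g(3) = mex{} = 0
g(4) = mex{} = 0
g(5) = mex{0} = 1
g(6) = mex{0} = 1
g(7) = mex{0} = 1
g(8) = mex{0} = 1
g(9) = mex{0} = 1
g(10) = mex{0,1} = 2
g(11) = mex{0,1} = 2
g(12) = mex{0,1} = 2
g(13) = mex{0,1} = 2
g(14) = mex{0,1} = 2
So g(14) = 2.

2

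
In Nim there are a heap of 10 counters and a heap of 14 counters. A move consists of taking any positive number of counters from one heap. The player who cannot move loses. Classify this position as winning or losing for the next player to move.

Winning position

Nim-sum: 10 ^ 14 = 4.
The nim-sum is 4 ≠ 0, so this is an N-position: the player to move can win.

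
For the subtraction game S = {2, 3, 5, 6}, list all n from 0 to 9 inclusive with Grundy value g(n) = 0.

Grundy values for subtraction set {2, 3, 5, 6}:
g(0) = mex{} = 0
g(1) = mex{} = 0
g(2) = mex{0} = 1
g(3) = mex{0} = 1
g(4) = mex{0,1} = 2
g(5) = mex{0,1} = 2
g(6) = mex{0,1,2} = 3
g(7) = mex{0,1,2} = 3
g(8) = mex{1,2,3} = 0
g(9) = mex{1,2,3} = 0
The P-positions (g = 0) in 0..9 are 0, 1, 8, 9.

0, 1, 8, 9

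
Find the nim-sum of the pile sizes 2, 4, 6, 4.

Nim-sum: 2 ⊕ 4 ⊕ 6 ⊕ 4 = 4.

4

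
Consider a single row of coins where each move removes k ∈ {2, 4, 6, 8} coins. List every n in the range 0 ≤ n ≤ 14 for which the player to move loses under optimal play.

Grundy values for subtraction set {2, 4, 6, 8}:
g(0) = mex{} = 0
g(1) = mex{} = 0
g(2) = mex{0} = 1
g(3) = mex{0} = 1
g(4) = mex{0,1} = 2
g(5) = mex{0,1} = 2
g(6) = mex{0,1,2} = 3
g(7) = mex{0,1,2} = 3
g(8) = mex{0,1,2,3} = 4
g(9) = mex{0,1,2,3} = 4
g(10) = mex{1,2,3,4} = 0
g(11) = mex{1,2,3,4} = 0
g(12) = mex{0,2,3,4} = 1
g(13) = mex{0,2,3,4} = 1
g(14) = mex{0,1,3,4} = 2
The P-positions (g = 0) in 0..14 are 0, 1, 10, 11.

0, 1, 10, 11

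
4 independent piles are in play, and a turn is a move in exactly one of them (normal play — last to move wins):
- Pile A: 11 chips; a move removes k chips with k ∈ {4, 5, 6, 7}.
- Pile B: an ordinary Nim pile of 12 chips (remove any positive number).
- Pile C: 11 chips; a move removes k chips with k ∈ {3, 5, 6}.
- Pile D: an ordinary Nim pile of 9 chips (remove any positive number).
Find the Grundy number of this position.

Grundy values for pile A (subtraction set {4, 5, 6, 7}):
k:     0  1  2  3  4  5  6  7  8  9 10 11
g(k):  0  0  0  0  1  1  1  1  2  2  2  0
So g(11) = 0.
Pile B is a plain Nim pile of size 12, so its Grundy value is 12.
Grundy values for pile C (subtraction set {3, 5, 6}):
g(0) = mex{} = 0
g(1) = mex{} = 0
g(2) = mex{} = 0
g(3) = mex{0} = 1
g(4) = mex{0} = 1
g(5) = mex{0} = 1
g(6) = mex{0,1} = 2
g(7) = mex{0,1} = 2
g(8) = mex{0,1} = 2
g(9) = mex{1,2} = 0
g(10) = mex{1,2} = 0
g(11) = mex{1,2} = 0
So g(11) = 0.
Pile D is a plain Nim pile of size 9, so its Grundy value is 9.
By the Sprague-Grundy theorem, the Grundy value of a sum of independent games is the XOR of the component values.
Combined value = 0 ⊕ 12 ⊕ 0 ⊕ 9 = 5.

5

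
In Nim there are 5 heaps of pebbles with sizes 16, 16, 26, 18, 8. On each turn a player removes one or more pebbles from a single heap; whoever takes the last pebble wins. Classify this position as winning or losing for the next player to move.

Nim-sum: 16 ^ 16 ^ 26 ^ 18 ^ 8 = 0.
The nim-sum is 0, so this is a P-position: the player to move is in a losing position under optimal play.

Losing position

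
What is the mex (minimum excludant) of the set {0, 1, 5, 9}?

The values 0, 1 are all present; 2 is the first non-negative integer missing from the set.

2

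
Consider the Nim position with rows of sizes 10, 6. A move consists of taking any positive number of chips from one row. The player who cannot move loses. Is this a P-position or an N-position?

Nim-sum: 10 ^ 6 = 12.
The nim-sum is 12 ≠ 0, so this is an N-position: the player to move can win.

N-position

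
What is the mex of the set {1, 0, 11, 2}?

3

The values 0, 1, 2 are all present; 3 is the first non-negative integer missing from the set.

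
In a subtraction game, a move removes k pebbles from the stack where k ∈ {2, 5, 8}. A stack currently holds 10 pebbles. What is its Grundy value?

0

Build the Grundy sequence with g(k) = mex{g(k−s) : s ∈ {2, 5, 8}, s ≤ k}:
g(0) = mex{} = 0
g(1) = mex{} = 0
g(2) = mex{0} = 1
g(3) = mex{0} = 1
g(4) = mex{1} = 0
g(5) = mex{0,1} = 2
g(6) = mex{0} = 1
g(7) = mex{1,2} = 0
g(8) = mex{0,1} = 2
g(9) = mex{0} = 1
g(10) = mex{1,2} = 0
So g(10) = 0.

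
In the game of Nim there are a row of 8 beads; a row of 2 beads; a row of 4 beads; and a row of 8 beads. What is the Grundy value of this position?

6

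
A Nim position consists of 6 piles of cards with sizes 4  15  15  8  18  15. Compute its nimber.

17

Compute the nim-sum pairwise:
4 XOR 15 = 11
11 XOR 15 = 4
4 XOR 8 = 12
12 XOR 18 = 30
30 XOR 15 = 17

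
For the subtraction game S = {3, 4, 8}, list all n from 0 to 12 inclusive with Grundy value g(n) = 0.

0, 1, 2, 7, 12

Build the Grundy sequence with g(k) = mex{g(k−s) : s ∈ {3, 4, 8}, s ≤ k}:
k:     0  1  2  3  4  5  6  7  8  9 10 11 12
g(k):  0  0  0  1  1  1  2  0  2  3  1  3  0
The P-positions (g = 0) in 0..12 are 0, 1, 2, 7, 12.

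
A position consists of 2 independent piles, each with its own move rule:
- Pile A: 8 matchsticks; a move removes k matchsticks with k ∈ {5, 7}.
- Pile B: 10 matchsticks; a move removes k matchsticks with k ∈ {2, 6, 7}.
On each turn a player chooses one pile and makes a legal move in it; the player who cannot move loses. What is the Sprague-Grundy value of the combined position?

Grundy values for pile A (subtraction set {5, 7}):
g(0) = mex{} = 0
g(1) = mex{} = 0
g(2) = mex{} = 0
g(3) = mex{} = 0
g(4) = mex{} = 0
g(5) = mex{0} = 1
g(6) = mex{0} = 1
g(7) = mex{0} = 1
g(8) = mex{0} = 1
So g(8) = 1.
Build the Grundy sequence for pile B with g(k) = mex{g(k−s) : s ∈ {2, 6, 7}, s ≤ k}:
k:     0  1  2  3  4  5  6  7  8  9 10
g(k):  0  0  1  1  0  0  1  1  2  0  3
So g(10) = 3.
The value of a disjunctive sum is the nim-sum of the parts.
Combined value = 1 ⊕ 3 = 2.

2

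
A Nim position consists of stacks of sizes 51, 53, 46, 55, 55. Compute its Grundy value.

40

Compute the nim-sum pairwise:
51 XOR 53 = 6
6 XOR 46 = 40
40 XOR 55 = 31
31 XOR 55 = 40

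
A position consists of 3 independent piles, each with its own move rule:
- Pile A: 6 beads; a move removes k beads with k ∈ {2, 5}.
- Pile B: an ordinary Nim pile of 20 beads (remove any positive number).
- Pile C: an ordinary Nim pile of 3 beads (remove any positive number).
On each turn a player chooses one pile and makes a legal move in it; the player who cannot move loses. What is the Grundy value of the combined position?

Build the Grundy sequence for pile A with g(k) = mex{g(k−s) : s ∈ {2, 5}, s ≤ k}:
g(0) = mex{} = 0
g(1) = mex{} = 0
g(2) = mex{0} = 1
g(3) = mex{0} = 1
g(4) = mex{1} = 0
g(5) = mex{0,1} = 2
g(6) = mex{0} = 1
So g(6) = 1.
Pile B is a plain Nim pile of size 20, so its Grundy value is 20.
Pile C is a plain Nim pile of size 3, so its Grundy value is 3.
By the Sprague-Grundy theorem, the Grundy value of a sum of independent games is the XOR of the component values.
Combined value = 1 ⊕ 20 ⊕ 3 = 22.

22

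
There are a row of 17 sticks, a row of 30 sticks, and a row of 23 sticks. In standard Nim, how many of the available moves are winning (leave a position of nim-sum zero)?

In binary:
  10001  (17)
  11110  (30)
  10111  (23)
  -----
  11000  (24)
The overall nim-sum is X = 24. A row of size p has a winning move iff p XOR X < p (reduce it to p XOR X).
  17: 17 XOR 24 = 9 < 17 — winning move (to 9).
  30: 30 XOR 24 = 6 < 30 — winning move (to 6).
  23: 23 XOR 24 = 15 < 23 — winning move (to 15).
That gives 3 winning moves.

3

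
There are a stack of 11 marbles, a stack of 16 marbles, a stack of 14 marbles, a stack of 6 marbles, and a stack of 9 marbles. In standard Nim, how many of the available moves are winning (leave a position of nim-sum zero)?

Nim-sum: 11 ⊕ 16 ⊕ 14 ⊕ 6 ⊕ 9 = 26.
The overall nim-sum is X = 26. A stack of size p has a winning move iff p XOR X < p (reduce it to p XOR X).
  11: 11 XOR 26 = 17 ≥ 11 — no move.
  16: 16 XOR 26 = 10 < 16 — winning move (to 10).
  14: 14 XOR 26 = 20 ≥ 14 — no move.
  6: 6 XOR 26 = 28 ≥ 6 — no move.
  9: 9 XOR 26 = 19 ≥ 9 — no move.
That gives 1 winning move.

1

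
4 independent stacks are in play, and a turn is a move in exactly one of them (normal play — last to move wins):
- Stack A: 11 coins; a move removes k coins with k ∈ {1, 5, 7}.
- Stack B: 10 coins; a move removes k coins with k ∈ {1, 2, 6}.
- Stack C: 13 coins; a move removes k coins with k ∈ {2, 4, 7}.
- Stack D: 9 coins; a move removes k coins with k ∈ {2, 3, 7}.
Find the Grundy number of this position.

1

Grundy values for stack A (subtraction set {1, 5, 7}):
g(0) = mex{} = 0
g(1) = mex{0} = 1
g(2) = mex{1} = 0
g(3) = mex{0} = 1
g(4) = mex{1} = 0
g(5) = mex{0} = 1
g(6) = mex{1} = 0
g(7) = mex{0} = 1
g(8) = mex{1} = 0
g(9) = mex{0} = 1
g(10) = mex{1} = 0
g(11) = mex{0} = 1
So g(11) = 1.
Grundy values for stack B (subtraction set {1, 2, 6}):
g(0) = mex{} = 0
g(1) = mex{0} = 1
g(2) = mex{0,1} = 2
g(3) = mex{1,2} = 0
g(4) = mex{0,2} = 1
g(5) = mex{0,1} = 2
g(6) = mex{0,1,2} = 3
g(7) = mex{1,2,3} = 0
g(8) = mex{0,2,3} = 1
g(9) = mex{0,1} = 2
g(10) = mex{1,2} = 0
So g(10) = 0.
For stack C, compute g(0), g(1), … with moves {2, 4, 7}:
g(0) = mex{} = 0
g(1) = mex{} = 0
g(2) = mex{0} = 1
g(3) = mex{0} = 1
g(4) = mex{0,1} = 2
g(5) = mex{0,1} = 2
g(6) = mex{1,2} = 0
g(7) = mex{0,1,2} = 3
g(8) = mex{0,2} = 1
g(9) = mex{1,2,3} = 0
g(10) = mex{0,1} = 2
g(11) = mex{0,2,3} = 1
g(12) = mex{1,2} = 0
g(13) = mex{0,1} = 2
So g(13) = 2.
Build the Grundy sequence for stack D with g(k) = mex{g(k−s) : s ∈ {2, 3, 7}, s ≤ k}:
g(0) = mex{} = 0
g(1) = mex{} = 0
g(2) = mex{0} = 1
g(3) = mex{0} = 1
g(4) = mex{0,1} = 2
g(5) = mex{1} = 0
g(6) = mex{1,2} = 0
g(7) = mex{0,2} = 1
g(8) = mex{0} = 1
g(9) = mex{0,1} = 2
So g(9) = 2.
The value of a disjunctive sum is the nim-sum of the parts.
Combined value = 1 XOR 0 XOR 2 XOR 2 = 1.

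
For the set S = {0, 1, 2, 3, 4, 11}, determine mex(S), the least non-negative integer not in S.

The values 0, 1, 2, 3, 4 are all present; 5 is the first non-negative integer missing from the set.

5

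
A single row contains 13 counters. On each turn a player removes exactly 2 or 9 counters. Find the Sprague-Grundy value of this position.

1

Compute g(0), g(1), … for moves {2, 9}:
k:     0  1  2  3  4  5  6  7  8  9 10 11 12 13
g(k):  0  0  1  1  0  0  1  1  0  2  1  0  0  1
So g(13) = 1.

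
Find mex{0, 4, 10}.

0 is in the set but 1 is not, so the mex is 1.

1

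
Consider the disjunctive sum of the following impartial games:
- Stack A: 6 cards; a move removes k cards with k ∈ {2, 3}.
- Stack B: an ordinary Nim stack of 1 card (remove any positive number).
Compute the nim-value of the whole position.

1

For stack A, compute g(0), g(1), … with moves {2, 3}:
g(0) = mex{} = 0
g(1) = mex{} = 0
g(2) = mex{0} = 1
g(3) = mex{0} = 1
g(4) = mex{0,1} = 2
g(5) = mex{1} = 0
g(6) = mex{1,2} = 0
So g(6) = 0.
Stack B is a plain Nim stack of size 1, so its Grundy value is 1.
By the Sprague-Grundy theorem, the Grundy value of a sum of independent games is the XOR of the component values.
Combined value = 0 XOR 1 = 1.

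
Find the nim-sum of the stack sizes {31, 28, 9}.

Write each in binary and XOR column by column:
  11111  (31)
  11100  (28)
  01001  (9)
  -----
  01010  (10)

10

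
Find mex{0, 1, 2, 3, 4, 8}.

The values 0, 1, 2, 3, 4 are all present; 5 is the first non-negative integer missing from the set.

5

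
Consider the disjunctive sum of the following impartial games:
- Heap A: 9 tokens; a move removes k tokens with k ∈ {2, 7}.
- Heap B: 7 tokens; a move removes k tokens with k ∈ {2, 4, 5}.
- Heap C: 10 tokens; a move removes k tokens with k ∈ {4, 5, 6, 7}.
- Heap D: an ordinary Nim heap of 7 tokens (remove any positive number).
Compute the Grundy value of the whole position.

5

For heap A, compute g(0), g(1), … with moves {2, 7}:
k:     0  1  2  3  4  5  6  7  8  9
g(k):  0  0  1  1  0  0  1  1  2  0
So g(9) = 0.
Grundy values for heap B (subtraction set {2, 4, 5}):
g(0) = mex{} = 0
g(1) = mex{} = 0
g(2) = mex{0} = 1
g(3) = mex{0} = 1
g(4) = mex{0,1} = 2
g(5) = mex{0,1} = 2
g(6) = mex{0,1,2} = 3
g(7) = mex{1,2} = 0
So g(7) = 0.
Build the Grundy sequence for heap C with g(k) = mex{g(k−s) : s ∈ {4, 5, 6, 7}, s ≤ k}:
k:     0  1  2  3  4  5  6  7  8  9 10
g(k):  0  0  0  0  1  1  1  1  2  2  2
So g(10) = 2.
Heap D is a plain Nim heap of size 7, so its Grundy value is 7.
By the Sprague-Grundy theorem, the Grundy value of a sum of independent games is the XOR of the component values.
Combined value = 0 XOR 0 XOR 2 XOR 7 = 5.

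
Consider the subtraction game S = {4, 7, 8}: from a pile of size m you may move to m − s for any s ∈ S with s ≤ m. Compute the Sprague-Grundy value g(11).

2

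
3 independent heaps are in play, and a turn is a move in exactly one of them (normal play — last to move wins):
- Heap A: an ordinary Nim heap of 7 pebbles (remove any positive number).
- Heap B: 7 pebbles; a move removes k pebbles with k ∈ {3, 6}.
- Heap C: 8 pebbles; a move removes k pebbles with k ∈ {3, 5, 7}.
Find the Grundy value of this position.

Heap A is a plain Nim heap of size 7, so its Grundy value is 7.
Build the Grundy sequence for heap B with g(k) = mex{g(k−s) : s ∈ {3, 6}, s ≤ k}:
g(0) = mex{} = 0
g(1) = mex{} = 0
g(2) = mex{} = 0
g(3) = mex{0} = 1
g(4) = mex{0} = 1
g(5) = mex{0} = 1
g(6) = mex{0,1} = 2
g(7) = mex{0,1} = 2
So g(7) = 2.
Build the Grundy sequence for heap C with g(k) = mex{g(k−s) : s ∈ {3, 5, 7}, s ≤ k}:
g(0) = mex{} = 0
g(1) = mex{} = 0
g(2) = mex{} = 0
g(3) = mex{0} = 1
g(4) = mex{0} = 1
g(5) = mex{0} = 1
g(6) = mex{0,1} = 2
g(7) = mex{0,1} = 2
g(8) = mex{0,1} = 2
So g(8) = 2.
By the Sprague-Grundy theorem, the Grundy value of a sum of independent games is the XOR of the component values.
Combined value = 7 XOR 2 XOR 2 = 7.

7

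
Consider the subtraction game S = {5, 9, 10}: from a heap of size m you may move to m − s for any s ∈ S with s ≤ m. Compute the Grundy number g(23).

1

Grundy values for subtraction set {5, 9, 10}:
k:     0  1  2  3  4  5  6  7  8  9 10 11 12 13 14 15 16 17 18 19 20 21 22 23
g(k):  0  0  0  0  0  1  1  1  1  1  2  2  2  2  2  0  0  0  0  0  1  1  1  1
So g(23) = 1.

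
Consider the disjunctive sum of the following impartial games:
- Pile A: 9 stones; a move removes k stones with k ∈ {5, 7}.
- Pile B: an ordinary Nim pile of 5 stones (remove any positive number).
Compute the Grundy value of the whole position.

4

Build the Grundy sequence for pile A with g(k) = mex{g(k−s) : s ∈ {5, 7}, s ≤ k}:
k:     0  1  2  3  4  5  6  7  8  9
g(k):  0  0  0  0  0  1  1  1  1  1
So g(9) = 1.
Pile B is a plain Nim pile of size 5, so its Grundy value is 5.
The value of a disjunctive sum is the nim-sum of the parts.
Combined value = 1 ⊕ 5 = 4.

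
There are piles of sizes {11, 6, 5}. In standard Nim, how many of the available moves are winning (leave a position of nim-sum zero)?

1

Compute the nim-sum pairwise:
11 ^ 6 = 13
13 ^ 5 = 8
The overall nim-sum is X = 8. A pile of size p has a winning move iff p XOR X < p (reduce it to p XOR X).
  11: 11 XOR 8 = 3 < 11 — winning move (to 3).
  6: 6 XOR 8 = 14 ≥ 6 — no move.
  5: 5 XOR 8 = 13 ≥ 5 — no move.
That gives 1 winning move.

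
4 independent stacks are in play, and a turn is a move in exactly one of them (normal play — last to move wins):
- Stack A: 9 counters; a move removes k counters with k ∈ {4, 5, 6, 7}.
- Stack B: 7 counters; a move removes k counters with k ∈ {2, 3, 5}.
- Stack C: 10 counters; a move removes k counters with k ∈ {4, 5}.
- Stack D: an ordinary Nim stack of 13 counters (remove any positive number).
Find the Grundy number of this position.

15

Grundy values for stack A (subtraction set {4, 5, 6, 7}):
k:     0  1  2  3  4  5  6  7  8  9
g(k):  0  0  0  0  1  1  1  1  2  2
So g(9) = 2.
Build the Grundy sequence for stack B with g(k) = mex{g(k−s) : s ∈ {2, 3, 5}, s ≤ k}:
k:     0  1  2  3  4  5  6  7
g(k):  0  0  1  1  2  2  3  0
So g(7) = 0.
Build the Grundy sequence for stack C with g(k) = mex{g(k−s) : s ∈ {4, 5}, s ≤ k}:
g(0) = mex{} = 0
g(1) = mex{} = 0
g(2) = mex{} = 0
g(3) = mex{} = 0
g(4) = mex{0} = 1
g(5) = mex{0} = 1
g(6) = mex{0} = 1
g(7) = mex{0} = 1
g(8) = mex{0,1} = 2
g(9) = mex{1} = 0
g(10) = mex{1} = 0
So g(10) = 0.
Stack D is a plain Nim stack of size 13, so its Grundy value is 13.
By the Sprague-Grundy theorem, the Grundy value of a sum of independent games is the XOR of the component values.
Combined value = 2 XOR 0 XOR 0 XOR 13 = 15.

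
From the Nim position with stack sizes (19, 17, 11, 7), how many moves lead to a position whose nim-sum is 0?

1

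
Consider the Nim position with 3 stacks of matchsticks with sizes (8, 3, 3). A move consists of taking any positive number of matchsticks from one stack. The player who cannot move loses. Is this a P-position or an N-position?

N-position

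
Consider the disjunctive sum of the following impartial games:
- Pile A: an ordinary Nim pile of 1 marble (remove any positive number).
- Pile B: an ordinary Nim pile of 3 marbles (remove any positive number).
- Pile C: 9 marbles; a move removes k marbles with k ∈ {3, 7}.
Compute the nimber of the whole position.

3

Pile A is a plain Nim pile of size 1, so its Grundy value is 1.
Pile B is a plain Nim pile of size 3, so its Grundy value is 3.
Build the Grundy sequence for pile C with g(k) = mex{g(k−s) : s ∈ {3, 7}, s ≤ k}:
k:     0  1  2  3  4  5  6  7  8  9
g(k):  0  0  0  1  1  1  0  2  2  1
So g(9) = 1.
The value of a disjunctive sum is the nim-sum of the parts.
Combined value = 1 XOR 3 XOR 1 = 3.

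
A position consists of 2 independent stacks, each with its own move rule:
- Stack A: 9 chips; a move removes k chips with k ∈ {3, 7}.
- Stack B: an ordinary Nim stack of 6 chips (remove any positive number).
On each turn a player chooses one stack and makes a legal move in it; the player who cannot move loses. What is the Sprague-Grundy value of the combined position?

7

Grundy values for stack A (subtraction set {3, 7}):
k:     0  1  2  3  4  5  6  7  8  9
g(k):  0  0  0  1  1  1  0  2  2  1
So g(9) = 1.
Stack B is a plain Nim stack of size 6, so its Grundy value is 6.
By the Sprague-Grundy theorem, the Grundy value of a sum of independent games is the XOR of the component values.
Combined value = 1 XOR 6 = 7.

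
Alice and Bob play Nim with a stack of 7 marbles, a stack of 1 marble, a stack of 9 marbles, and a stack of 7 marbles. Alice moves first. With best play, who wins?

Alice wins

Nim-sum: 7 ⊕ 1 ⊕ 9 ⊕ 7 = 8.
The nim-sum is 8 ≠ 0, so this is an N-position: the player to move can win; Alice has a winning move.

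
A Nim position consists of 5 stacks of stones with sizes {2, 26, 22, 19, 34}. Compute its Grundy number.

In binary:
  000010  (2)
  011010  (26)
  010110  (22)
  010011  (19)
  100010  (34)
  ------
  111111  (63)

63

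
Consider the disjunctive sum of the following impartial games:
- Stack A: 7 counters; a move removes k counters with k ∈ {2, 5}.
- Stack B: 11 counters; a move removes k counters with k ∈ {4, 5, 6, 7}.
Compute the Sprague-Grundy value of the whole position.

0

For stack A, compute g(0), g(1), … with moves {2, 5}:
g(0) = mex{} = 0
g(1) = mex{} = 0
g(2) = mex{0} = 1
g(3) = mex{0} = 1
g(4) = mex{1} = 0
g(5) = mex{0,1} = 2
g(6) = mex{0} = 1
g(7) = mex{1,2} = 0
So g(7) = 0.
Grundy values for stack B (subtraction set {4, 5, 6, 7}):
k:     0  1  2  3  4  5  6  7  8  9 10 11
g(k):  0  0  0  0  1  1  1  1  2  2  2  0
So g(11) = 0.
The value of a disjunctive sum is the nim-sum of the parts.
Combined value = 0 XOR 0 = 0.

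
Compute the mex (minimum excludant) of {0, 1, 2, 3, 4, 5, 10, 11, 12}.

The values 0, 1, 2, 3, 4, 5 are all present; 6 is the first non-negative integer missing from the set.

6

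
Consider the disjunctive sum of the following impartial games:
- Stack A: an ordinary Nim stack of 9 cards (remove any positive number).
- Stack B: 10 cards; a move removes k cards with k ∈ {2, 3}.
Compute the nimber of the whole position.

9

Stack A is a plain Nim stack of size 9, so its Grundy value is 9.
Build the Grundy sequence for stack B with g(k) = mex{g(k−s) : s ∈ {2, 3}, s ≤ k}:
g(0) = mex{} = 0
g(1) = mex{} = 0
g(2) = mex{0} = 1
g(3) = mex{0} = 1
g(4) = mex{0,1} = 2
g(5) = mex{1} = 0
g(6) = mex{1,2} = 0
g(7) = mex{0,2} = 1
g(8) = mex{0} = 1
g(9) = mex{0,1} = 2
g(10) = mex{1} = 0
So g(10) = 0.
The value of a disjunctive sum is the nim-sum of the parts.
Combined value = 9 XOR 0 = 9.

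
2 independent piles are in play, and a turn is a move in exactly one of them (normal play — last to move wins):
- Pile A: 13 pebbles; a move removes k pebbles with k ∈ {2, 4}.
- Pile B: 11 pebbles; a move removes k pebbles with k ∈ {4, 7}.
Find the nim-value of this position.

For pile A, compute g(0), g(1), … with moves {2, 4}:
g(0) = mex{} = 0
g(1) = mex{} = 0
g(2) = mex{0} = 1
g(3) = mex{0} = 1
g(4) = mex{0,1} = 2
g(5) = mex{0,1} = 2
g(6) = mex{1,2} = 0
g(7) = mex{1,2} = 0
g(8) = mex{0,2} = 1
g(9) = mex{0,2} = 1
g(10) = mex{0,1} = 2
g(11) = mex{0,1} = 2
g(12) = mex{1,2} = 0
g(13) = mex{1,2} = 0
So g(13) = 0.
Build the Grundy sequence for pile B with g(k) = mex{g(k−s) : s ∈ {4, 7}, s ≤ k}:
g(0) = mex{} = 0
g(1) = mex{} = 0
g(2) = mex{} = 0
g(3) = mex{} = 0
g(4) = mex{0} = 1
g(5) = mex{0} = 1
g(6) = mex{0} = 1
g(7) = mex{0} = 1
g(8) = mex{0,1} = 2
g(9) = mex{0,1} = 2
g(10) = mex{0,1} = 2
g(11) = mex{1} = 0
So g(11) = 0.
The value of a disjunctive sum is the nim-sum of the parts.
Combined value = 0 ⊕ 0 = 0.

0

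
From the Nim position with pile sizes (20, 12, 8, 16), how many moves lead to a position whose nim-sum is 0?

0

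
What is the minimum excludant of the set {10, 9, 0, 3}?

1

0 is in the set but 1 is not, so the mex is 1.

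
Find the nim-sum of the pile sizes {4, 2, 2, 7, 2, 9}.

Compute the nim-sum pairwise:
4 ^ 2 = 6
6 ^ 2 = 4
4 ^ 7 = 3
3 ^ 2 = 1
1 ^ 9 = 8

8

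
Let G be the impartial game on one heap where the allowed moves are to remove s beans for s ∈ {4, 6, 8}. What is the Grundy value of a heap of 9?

Grundy values for subtraction set {4, 6, 8}:
k:     0  1  2  3  4  5  6  7  8  9
g(k):  0  0  0  0  1  1  1  1  2  2
So g(9) = 2.

2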